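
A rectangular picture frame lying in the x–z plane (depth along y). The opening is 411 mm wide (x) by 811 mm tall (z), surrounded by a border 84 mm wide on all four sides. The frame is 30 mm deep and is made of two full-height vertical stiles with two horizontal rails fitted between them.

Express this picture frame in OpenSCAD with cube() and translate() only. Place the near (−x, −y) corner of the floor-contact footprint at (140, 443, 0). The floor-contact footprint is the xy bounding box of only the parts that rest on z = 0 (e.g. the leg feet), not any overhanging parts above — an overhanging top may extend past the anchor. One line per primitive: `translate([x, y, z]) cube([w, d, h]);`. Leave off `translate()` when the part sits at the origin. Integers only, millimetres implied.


translate([140, 443, 0]) cube([84, 30, 979]);
translate([635, 443, 0]) cube([84, 30, 979]);
translate([224, 443, 0]) cube([411, 30, 84]);
translate([224, 443, 895]) cube([411, 30, 84]);


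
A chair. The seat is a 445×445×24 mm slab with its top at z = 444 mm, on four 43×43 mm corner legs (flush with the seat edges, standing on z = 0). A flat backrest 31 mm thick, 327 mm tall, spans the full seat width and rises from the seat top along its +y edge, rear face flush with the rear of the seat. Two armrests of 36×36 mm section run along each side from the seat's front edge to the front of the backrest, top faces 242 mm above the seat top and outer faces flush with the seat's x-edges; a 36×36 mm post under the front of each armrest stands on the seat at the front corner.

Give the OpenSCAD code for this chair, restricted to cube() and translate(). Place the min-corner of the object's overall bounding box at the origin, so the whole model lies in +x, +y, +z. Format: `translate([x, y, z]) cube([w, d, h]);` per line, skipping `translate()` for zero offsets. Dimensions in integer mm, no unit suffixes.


// leg_h = 444 - 24 = 420
// arm post h = 242 - 36 = 206
translate([0, 0, 420]) cube([445, 445, 24]);
cube([43, 43, 420]);
translate([402, 0, 0]) cube([43, 43, 420]);
translate([0, 402, 0]) cube([43, 43, 420]);
translate([402, 402, 0]) cube([43, 43, 420]);
translate([0, 414, 444]) cube([445, 31, 327]);
translate([0, 0, 650]) cube([36, 414, 36]);
translate([409, 0, 650]) cube([36, 414, 36]);
translate([0, 0, 444]) cube([36, 36, 206]);
translate([409, 0, 444]) cube([36, 36, 206]);


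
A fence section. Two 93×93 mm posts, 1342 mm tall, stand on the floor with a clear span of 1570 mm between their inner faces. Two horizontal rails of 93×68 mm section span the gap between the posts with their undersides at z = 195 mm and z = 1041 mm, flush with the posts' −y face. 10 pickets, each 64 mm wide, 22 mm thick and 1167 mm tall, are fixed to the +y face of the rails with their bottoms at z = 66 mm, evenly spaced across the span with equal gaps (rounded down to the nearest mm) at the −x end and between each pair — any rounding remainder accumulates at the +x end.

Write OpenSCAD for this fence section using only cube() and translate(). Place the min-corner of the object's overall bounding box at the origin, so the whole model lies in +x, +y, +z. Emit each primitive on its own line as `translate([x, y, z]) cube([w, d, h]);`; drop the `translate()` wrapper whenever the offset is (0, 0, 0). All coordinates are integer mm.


cube([93, 93, 1342]);
translate([1663, 0, 0]) cube([93, 93, 1342]);
translate([93, 0, 195]) cube([1570, 93, 68]);
translate([93, 0, 1041]) cube([1570, 93, 68]);
translate([177, 93, 66]) cube([64, 22, 1167]);
translate([325, 93, 66]) cube([64, 22, 1167]);
translate([473, 93, 66]) cube([64, 22, 1167]);
translate([621, 93, 66]) cube([64, 22, 1167]);
translate([769, 93, 66]) cube([64, 22, 1167]);
translate([917, 93, 66]) cube([64, 22, 1167]);
translate([1065, 93, 66]) cube([64, 22, 1167]);
translate([1213, 93, 66]) cube([64, 22, 1167]);
translate([1361, 93, 66]) cube([64, 22, 1167]);
translate([1509, 93, 66]) cube([64, 22, 1167]);


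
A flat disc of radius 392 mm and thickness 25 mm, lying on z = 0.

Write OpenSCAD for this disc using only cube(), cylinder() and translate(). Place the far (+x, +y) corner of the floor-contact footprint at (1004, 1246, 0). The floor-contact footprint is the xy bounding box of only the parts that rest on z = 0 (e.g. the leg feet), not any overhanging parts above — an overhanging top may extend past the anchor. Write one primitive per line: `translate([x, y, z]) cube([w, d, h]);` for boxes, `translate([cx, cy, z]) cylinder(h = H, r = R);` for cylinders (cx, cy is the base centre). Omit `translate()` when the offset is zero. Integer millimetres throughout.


translate([612, 854, 0]) cylinder(h = 25, r = 392);


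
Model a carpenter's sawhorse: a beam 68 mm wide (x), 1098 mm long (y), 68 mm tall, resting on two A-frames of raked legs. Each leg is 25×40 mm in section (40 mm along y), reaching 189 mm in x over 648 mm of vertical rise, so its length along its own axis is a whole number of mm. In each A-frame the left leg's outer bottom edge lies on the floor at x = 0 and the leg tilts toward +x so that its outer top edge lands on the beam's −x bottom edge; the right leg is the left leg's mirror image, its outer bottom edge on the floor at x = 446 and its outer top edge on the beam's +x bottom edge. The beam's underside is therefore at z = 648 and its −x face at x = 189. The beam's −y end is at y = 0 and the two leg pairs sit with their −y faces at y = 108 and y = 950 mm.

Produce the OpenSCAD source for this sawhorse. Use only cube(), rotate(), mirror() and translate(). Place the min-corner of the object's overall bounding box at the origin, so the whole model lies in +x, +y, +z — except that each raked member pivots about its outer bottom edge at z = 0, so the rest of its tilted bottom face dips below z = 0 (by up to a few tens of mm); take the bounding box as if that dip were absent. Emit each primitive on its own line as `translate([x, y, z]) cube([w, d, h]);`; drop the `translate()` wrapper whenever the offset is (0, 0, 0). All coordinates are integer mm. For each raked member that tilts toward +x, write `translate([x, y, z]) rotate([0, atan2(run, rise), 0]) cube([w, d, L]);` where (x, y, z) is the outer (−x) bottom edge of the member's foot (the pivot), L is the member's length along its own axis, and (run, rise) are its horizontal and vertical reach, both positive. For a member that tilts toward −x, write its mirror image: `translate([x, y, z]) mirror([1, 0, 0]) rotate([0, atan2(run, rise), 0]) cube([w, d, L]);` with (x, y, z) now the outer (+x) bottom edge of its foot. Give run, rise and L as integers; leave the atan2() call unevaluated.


// leg length = √(189² + 648²) = 675
// right-leg outer foot x = 2·189 + 68 = 446
// beam min-corner = (189, 0, 648)
translate([189, 0, 648]) cube([68, 1098, 68]);
translate([0, 108, 0]) rotate([0, atan2(189, 648), 0]) cube([25, 40, 675]);
translate([446, 108, 0]) mirror([1, 0, 0]) rotate([0, atan2(189, 648), 0]) cube([25, 40, 675]);
translate([0, 950, 0]) rotate([0, atan2(189, 648), 0]) cube([25, 40, 675]);
translate([446, 950, 0]) mirror([1, 0, 0]) rotate([0, atan2(189, 648), 0]) cube([25, 40, 675]);


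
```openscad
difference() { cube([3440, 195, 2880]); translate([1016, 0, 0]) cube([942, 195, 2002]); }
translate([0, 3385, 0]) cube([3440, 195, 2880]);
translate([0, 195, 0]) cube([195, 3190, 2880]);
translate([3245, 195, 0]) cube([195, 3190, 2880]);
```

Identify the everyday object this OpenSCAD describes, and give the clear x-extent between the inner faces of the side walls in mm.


A single room. The interior width is 3050 mm.

Four walls enclosing a rectangle with a door in the front wall — a room. Outside width 3440 minus two 195 mm walls gives 3050 mm.


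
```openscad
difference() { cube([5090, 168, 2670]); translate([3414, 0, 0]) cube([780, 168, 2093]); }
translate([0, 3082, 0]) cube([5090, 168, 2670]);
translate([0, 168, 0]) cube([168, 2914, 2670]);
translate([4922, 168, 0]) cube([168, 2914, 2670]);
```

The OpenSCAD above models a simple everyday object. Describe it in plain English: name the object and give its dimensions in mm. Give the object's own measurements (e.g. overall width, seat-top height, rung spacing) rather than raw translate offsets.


A single room: four walls, each 2670 mm tall and 168 mm thick, enclosing an outside footprint 5090×3250 mm (x × y), no floor or roof. The front and back walls (−y and +y sides) run the full x-width; the side walls fit between their inner faces. A door opening 780 mm wide and 2093 mm tall is cut through the front wall from the floor up, its −x edge 3414 mm from the wall's −x end.


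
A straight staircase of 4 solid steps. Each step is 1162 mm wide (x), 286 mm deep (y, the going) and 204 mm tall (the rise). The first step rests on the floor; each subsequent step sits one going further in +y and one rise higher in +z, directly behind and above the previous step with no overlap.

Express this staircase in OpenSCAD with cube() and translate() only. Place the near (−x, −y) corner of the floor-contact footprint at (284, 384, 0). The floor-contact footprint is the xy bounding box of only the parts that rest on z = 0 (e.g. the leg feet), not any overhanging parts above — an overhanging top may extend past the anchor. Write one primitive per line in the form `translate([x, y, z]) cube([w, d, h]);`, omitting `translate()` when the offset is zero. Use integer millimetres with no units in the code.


translate([284, 384, 0]) cube([1162, 286, 204]);
translate([284, 670, 204]) cube([1162, 286, 204]);
translate([284, 956, 408]) cube([1162, 286, 204]);
translate([284, 1242, 612]) cube([1162, 286, 204]);


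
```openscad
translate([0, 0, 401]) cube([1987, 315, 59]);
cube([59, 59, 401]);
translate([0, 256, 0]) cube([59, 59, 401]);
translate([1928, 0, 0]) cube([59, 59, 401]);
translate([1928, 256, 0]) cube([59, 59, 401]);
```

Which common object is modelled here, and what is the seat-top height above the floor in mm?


A bench. The seat-top height is 460 mm.

A long slab on four corner posts — a bench. The slab sits at z = 401 with thickness 59, so the top is 401 + 59 = 460 mm.


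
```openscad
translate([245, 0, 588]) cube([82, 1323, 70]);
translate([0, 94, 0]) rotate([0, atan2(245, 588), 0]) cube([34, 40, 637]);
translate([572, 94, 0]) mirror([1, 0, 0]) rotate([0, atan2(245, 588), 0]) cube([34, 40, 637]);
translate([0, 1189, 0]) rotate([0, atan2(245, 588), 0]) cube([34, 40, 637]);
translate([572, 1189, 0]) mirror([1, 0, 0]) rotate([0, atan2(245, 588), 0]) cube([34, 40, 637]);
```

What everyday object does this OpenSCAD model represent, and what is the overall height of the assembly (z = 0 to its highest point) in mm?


A sawhorse. The overall height is 658 mm.

A beam across two mirrored pairs of raked legs — a sawhorse. The beam's underside is at z = 588 (matching the legs' vertical rise in atan2(245, 588)) and the beam is 70 mm tall, so its top is at 588 + 70 = 658 mm. The raked legs top out at the beam's underside, so that is the highest point.


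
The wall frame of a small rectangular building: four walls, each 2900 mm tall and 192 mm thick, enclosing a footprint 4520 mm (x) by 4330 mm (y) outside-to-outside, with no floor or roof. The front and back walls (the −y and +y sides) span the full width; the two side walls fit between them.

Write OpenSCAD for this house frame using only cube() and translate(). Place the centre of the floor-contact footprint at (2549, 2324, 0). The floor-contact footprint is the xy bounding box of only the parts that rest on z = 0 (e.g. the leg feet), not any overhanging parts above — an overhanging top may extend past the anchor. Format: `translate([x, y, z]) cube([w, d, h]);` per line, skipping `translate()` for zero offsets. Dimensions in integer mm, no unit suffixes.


translate([289, 159, 0]) cube([4520, 192, 2900]);
translate([289, 4297, 0]) cube([4520, 192, 2900]);
translate([289, 351, 0]) cube([192, 3946, 2900]);
translate([4617, 351, 0]) cube([192, 3946, 2900]);


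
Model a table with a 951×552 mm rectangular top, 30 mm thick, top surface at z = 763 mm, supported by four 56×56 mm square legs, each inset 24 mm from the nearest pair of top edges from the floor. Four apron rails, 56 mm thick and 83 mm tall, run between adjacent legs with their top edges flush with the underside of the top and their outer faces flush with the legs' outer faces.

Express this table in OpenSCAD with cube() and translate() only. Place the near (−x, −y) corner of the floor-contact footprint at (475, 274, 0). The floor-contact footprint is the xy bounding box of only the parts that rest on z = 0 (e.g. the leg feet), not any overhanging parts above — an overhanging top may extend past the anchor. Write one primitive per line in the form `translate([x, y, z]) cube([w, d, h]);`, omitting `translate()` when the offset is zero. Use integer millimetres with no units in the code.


translate([451, 250, 733]) cube([951, 552, 30]);
translate([475, 274, 0]) cube([56, 56, 733]);
translate([1322, 274, 0]) cube([56, 56, 733]);
translate([475, 722, 0]) cube([56, 56, 733]);
translate([1322, 722, 0]) cube([56, 56, 733]);
translate([531, 274, 650]) cube([791, 56, 83]);
translate([531, 722, 650]) cube([791, 56, 83]);
translate([475, 330, 650]) cube([56, 392, 83]);
translate([1322, 330, 650]) cube([56, 392, 83]);


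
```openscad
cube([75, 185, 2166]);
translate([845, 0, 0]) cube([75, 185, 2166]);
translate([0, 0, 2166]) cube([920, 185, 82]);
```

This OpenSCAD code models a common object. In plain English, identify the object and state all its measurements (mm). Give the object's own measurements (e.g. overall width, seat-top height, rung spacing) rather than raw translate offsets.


A door frame. The clear opening is 770 mm wide and 2166 mm high. Two 75 mm wide jambs, 185 mm deep, stand either side of the opening from the floor to the top of the opening. A 82 mm thick head sits across the top of both jambs, spanning the full outside width of the frame.


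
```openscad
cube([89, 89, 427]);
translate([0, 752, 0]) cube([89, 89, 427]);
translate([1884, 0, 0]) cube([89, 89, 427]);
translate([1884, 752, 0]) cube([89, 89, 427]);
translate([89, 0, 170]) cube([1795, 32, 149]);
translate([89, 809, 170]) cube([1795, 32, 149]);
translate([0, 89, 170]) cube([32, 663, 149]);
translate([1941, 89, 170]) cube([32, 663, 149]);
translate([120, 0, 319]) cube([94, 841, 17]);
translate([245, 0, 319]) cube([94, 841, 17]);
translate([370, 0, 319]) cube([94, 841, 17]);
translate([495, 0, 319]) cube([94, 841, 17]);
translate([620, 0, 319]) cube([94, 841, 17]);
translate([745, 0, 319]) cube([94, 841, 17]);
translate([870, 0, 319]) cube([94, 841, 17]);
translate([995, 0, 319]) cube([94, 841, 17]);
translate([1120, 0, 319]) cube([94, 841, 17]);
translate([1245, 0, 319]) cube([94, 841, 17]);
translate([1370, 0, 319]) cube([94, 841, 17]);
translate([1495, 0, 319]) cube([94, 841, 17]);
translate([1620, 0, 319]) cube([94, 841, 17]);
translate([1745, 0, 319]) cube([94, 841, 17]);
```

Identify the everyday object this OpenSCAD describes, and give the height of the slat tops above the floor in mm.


A bed frame. The slat-top height is 336 mm.

Four posts, four rails, and a row of slats — a bed frame. Slats sit on the rails at z = 170 + 149 = 319; with slat thickness 17, the top is 336 mm.


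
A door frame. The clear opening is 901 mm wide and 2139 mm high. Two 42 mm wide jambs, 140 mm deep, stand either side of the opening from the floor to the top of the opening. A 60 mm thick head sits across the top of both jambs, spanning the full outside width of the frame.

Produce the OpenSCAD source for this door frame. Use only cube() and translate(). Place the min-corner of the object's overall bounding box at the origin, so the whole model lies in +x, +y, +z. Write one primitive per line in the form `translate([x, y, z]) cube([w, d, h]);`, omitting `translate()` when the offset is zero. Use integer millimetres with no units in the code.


cube([42, 140, 2139]);
translate([943, 0, 0]) cube([42, 140, 2139]);
translate([0, 0, 2139]) cube([985, 140, 60]);


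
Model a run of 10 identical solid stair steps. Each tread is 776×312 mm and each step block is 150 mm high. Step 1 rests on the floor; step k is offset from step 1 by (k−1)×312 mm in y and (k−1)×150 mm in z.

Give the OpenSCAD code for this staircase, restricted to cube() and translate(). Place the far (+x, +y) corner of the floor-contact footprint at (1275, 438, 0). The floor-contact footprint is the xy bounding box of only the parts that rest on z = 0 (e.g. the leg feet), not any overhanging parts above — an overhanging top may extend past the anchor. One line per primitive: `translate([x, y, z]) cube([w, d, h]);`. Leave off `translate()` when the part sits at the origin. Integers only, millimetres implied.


translate([499, 126, 0]) cube([776, 312, 150]);
translate([499, 438, 150]) cube([776, 312, 150]);
translate([499, 750, 300]) cube([776, 312, 150]);
translate([499, 1062, 450]) cube([776, 312, 150]);
translate([499, 1374, 600]) cube([776, 312, 150]);
translate([499, 1686, 750]) cube([776, 312, 150]);
translate([499, 1998, 900]) cube([776, 312, 150]);
translate([499, 2310, 1050]) cube([776, 312, 150]);
translate([499, 2622, 1200]) cube([776, 312, 150]);
translate([499, 2934, 1350]) cube([776, 312, 150]);


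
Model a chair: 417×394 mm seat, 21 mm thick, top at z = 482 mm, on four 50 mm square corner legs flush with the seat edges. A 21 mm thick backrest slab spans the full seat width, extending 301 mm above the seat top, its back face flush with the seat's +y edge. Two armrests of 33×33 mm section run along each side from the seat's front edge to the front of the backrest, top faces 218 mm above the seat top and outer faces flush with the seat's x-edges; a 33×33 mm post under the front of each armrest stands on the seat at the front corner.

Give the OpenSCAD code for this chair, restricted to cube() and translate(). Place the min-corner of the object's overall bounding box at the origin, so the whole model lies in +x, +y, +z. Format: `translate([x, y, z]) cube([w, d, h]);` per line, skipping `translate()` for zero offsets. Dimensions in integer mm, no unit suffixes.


translate([0, 0, 461]) cube([417, 394, 21]);
cube([50, 50, 461]);
translate([367, 0, 0]) cube([50, 50, 461]);
translate([0, 344, 0]) cube([50, 50, 461]);
translate([367, 344, 0]) cube([50, 50, 461]);
translate([0, 373, 482]) cube([417, 21, 301]);
translate([0, 0, 667]) cube([33, 373, 33]);
translate([384, 0, 667]) cube([33, 373, 33]);
translate([0, 0, 482]) cube([33, 33, 185]);
translate([384, 0, 482]) cube([33, 33, 185]);


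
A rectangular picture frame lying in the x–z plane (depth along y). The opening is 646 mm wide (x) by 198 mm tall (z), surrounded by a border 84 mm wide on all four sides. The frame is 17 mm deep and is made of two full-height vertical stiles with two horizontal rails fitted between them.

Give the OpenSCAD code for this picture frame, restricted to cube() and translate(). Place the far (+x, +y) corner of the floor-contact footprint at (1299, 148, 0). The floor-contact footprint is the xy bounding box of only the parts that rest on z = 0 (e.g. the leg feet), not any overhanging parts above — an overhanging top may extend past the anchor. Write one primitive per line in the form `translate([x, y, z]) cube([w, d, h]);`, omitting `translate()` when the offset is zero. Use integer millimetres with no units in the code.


translate([485, 131, 0]) cube([84, 17, 366]);
translate([1215, 131, 0]) cube([84, 17, 366]);
translate([569, 131, 0]) cube([646, 17, 84]);
translate([569, 131, 282]) cube([646, 17, 84]);


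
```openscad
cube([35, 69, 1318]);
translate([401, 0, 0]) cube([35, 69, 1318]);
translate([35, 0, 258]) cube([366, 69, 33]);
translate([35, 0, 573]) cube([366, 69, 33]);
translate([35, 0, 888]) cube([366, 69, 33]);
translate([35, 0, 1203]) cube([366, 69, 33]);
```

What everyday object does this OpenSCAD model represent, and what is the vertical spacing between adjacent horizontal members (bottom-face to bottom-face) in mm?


A ladder. The rung spacing is 315 mm.

Two tall 35×69 posts with 4 short bars between them — a ladder. Adjacent rungs sit at z = 258 and z = 573, so the spacing is 573 − 258 = 315 mm.


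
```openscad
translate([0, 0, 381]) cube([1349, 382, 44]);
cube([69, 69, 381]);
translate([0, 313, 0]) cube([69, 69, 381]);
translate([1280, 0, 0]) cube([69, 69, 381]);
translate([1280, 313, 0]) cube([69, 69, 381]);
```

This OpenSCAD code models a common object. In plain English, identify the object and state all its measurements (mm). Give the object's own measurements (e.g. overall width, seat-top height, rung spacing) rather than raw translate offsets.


A bench: a 1349×382 mm seat slab, 44 mm thick, top at z = 425 mm, on four 69×69 mm square legs flush with the seat corners and standing on z = 0.


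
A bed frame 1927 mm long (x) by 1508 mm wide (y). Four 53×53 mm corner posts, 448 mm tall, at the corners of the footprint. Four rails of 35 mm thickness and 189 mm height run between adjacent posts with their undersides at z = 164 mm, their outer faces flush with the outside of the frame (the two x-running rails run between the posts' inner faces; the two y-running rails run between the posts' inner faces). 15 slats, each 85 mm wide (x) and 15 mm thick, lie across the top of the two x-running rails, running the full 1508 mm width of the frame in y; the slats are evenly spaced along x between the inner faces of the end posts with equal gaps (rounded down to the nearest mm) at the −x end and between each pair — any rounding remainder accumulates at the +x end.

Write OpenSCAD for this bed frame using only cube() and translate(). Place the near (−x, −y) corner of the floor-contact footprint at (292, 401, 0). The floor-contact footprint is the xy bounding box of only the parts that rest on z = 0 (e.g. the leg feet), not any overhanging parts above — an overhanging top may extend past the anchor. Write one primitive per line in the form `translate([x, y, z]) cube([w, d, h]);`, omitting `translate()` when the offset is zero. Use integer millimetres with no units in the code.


translate([292, 401, 0]) cube([53, 53, 448]);
translate([292, 1856, 0]) cube([53, 53, 448]);
translate([2166, 401, 0]) cube([53, 53, 448]);
translate([2166, 1856, 0]) cube([53, 53, 448]);
translate([345, 401, 164]) cube([1821, 35, 189]);
translate([345, 1874, 164]) cube([1821, 35, 189]);
translate([292, 454, 164]) cube([35, 1402, 189]);
translate([2184, 454, 164]) cube([35, 1402, 189]);
translate([379, 401, 353]) cube([85, 1508, 15]);
translate([498, 401, 353]) cube([85, 1508, 15]);
translate([617, 401, 353]) cube([85, 1508, 15]);
translate([736, 401, 353]) cube([85, 1508, 15]);
translate([855, 401, 353]) cube([85, 1508, 15]);
translate([974, 401, 353]) cube([85, 1508, 15]);
translate([1093, 401, 353]) cube([85, 1508, 15]);
translate([1212, 401, 353]) cube([85, 1508, 15]);
translate([1331, 401, 353]) cube([85, 1508, 15]);
translate([1450, 401, 353]) cube([85, 1508, 15]);
translate([1569, 401, 353]) cube([85, 1508, 15]);
translate([1688, 401, 353]) cube([85, 1508, 15]);
translate([1807, 401, 353]) cube([85, 1508, 15]);
translate([1926, 401, 353]) cube([85, 1508, 15]);
translate([2045, 401, 353]) cube([85, 1508, 15]);


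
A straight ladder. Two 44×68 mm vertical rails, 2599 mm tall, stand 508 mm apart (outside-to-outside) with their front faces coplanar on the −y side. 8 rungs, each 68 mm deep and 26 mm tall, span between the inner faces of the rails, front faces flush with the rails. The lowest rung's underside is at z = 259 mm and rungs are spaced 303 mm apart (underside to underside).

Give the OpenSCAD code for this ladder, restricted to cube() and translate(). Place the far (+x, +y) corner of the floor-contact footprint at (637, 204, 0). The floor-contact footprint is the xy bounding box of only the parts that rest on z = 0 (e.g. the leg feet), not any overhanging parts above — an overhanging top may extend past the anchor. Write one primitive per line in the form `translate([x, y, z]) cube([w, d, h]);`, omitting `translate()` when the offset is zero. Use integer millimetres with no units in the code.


// rung span = 508 - 2*44 = 420
// rung[k] z = 259 + k*303
translate([129, 136, 0]) cube([44, 68, 2599]);
translate([593, 136, 0]) cube([44, 68, 2599]);
translate([173, 136, 259]) cube([420, 68, 26]);
translate([173, 136, 562]) cube([420, 68, 26]);
translate([173, 136, 865]) cube([420, 68, 26]);
translate([173, 136, 1168]) cube([420, 68, 26]);
translate([173, 136, 1471]) cube([420, 68, 26]);
translate([173, 136, 1774]) cube([420, 68, 26]);
translate([173, 136, 2077]) cube([420, 68, 26]);
translate([173, 136, 2380]) cube([420, 68, 26]);


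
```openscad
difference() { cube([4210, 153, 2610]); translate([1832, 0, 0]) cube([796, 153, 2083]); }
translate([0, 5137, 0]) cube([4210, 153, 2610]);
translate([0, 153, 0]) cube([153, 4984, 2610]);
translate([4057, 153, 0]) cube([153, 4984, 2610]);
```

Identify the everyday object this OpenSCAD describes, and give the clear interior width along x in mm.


A single room. The interior width is 3904 mm.

Four walls enclosing a rectangle with a door in the front wall — a room. Outside width 4210 minus two 153 mm walls gives 3904 mm.


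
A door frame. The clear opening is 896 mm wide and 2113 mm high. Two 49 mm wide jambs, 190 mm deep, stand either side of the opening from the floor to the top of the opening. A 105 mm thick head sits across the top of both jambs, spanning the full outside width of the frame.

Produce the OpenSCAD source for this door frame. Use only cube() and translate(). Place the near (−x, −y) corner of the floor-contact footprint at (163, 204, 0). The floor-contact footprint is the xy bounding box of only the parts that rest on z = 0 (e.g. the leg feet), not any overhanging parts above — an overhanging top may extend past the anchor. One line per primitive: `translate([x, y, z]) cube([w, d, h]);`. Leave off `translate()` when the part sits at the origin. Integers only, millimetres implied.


translate([163, 204, 0]) cube([49, 190, 2113]);
translate([1108, 204, 0]) cube([49, 190, 2113]);
translate([163, 204, 2113]) cube([994, 190, 105]);


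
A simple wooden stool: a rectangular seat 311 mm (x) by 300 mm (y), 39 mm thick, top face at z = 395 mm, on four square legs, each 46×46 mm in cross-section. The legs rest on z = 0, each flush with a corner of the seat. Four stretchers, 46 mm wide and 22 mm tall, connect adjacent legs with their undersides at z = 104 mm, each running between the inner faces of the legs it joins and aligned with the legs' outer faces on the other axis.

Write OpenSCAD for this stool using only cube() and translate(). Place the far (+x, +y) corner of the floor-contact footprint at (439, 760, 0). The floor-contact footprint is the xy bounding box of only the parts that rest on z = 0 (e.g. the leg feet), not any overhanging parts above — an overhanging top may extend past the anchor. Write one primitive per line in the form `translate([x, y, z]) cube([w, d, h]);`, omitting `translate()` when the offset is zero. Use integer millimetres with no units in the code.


// leg_h = 395 - 39 = 356
// stretcher span = 311 - 2*46 = 219
translate([128, 460, 356]) cube([311, 300, 39]);
translate([128, 460, 0]) cube([46, 46, 356]);
translate([393, 460, 0]) cube([46, 46, 356]);
translate([128, 714, 0]) cube([46, 46, 356]);
translate([393, 714, 0]) cube([46, 46, 356]);
translate([174, 460, 104]) cube([219, 46, 22]);
translate([174, 714, 104]) cube([219, 46, 22]);
translate([128, 506, 104]) cube([46, 208, 22]);
translate([393, 506, 104]) cube([46, 208, 22]);


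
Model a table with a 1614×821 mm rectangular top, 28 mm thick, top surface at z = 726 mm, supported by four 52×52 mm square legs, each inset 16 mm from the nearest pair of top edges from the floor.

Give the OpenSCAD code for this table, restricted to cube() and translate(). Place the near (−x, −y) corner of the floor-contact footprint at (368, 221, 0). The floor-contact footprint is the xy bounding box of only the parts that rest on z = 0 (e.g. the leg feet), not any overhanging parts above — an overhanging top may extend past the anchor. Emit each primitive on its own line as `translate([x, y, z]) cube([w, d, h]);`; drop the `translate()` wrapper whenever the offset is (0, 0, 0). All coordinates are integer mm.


// leg_h = 726 - 28 = 698
translate([352, 205, 698]) cube([1614, 821, 28]);
translate([368, 221, 0]) cube([52, 52, 698]);
translate([1898, 221, 0]) cube([52, 52, 698]);
translate([368, 958, 0]) cube([52, 52, 698]);
translate([1898, 958, 0]) cube([52, 52, 698]);


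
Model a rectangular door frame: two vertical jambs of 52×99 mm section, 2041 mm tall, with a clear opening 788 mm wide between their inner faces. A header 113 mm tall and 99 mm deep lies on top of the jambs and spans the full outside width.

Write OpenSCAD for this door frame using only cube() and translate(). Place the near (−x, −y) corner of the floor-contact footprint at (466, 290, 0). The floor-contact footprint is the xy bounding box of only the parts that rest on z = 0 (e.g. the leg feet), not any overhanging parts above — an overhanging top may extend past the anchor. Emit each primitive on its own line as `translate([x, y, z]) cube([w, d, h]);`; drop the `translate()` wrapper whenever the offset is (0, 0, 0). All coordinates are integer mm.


translate([466, 290, 0]) cube([52, 99, 2041]);
translate([1306, 290, 0]) cube([52, 99, 2041]);
translate([466, 290, 2041]) cube([892, 99, 113]);


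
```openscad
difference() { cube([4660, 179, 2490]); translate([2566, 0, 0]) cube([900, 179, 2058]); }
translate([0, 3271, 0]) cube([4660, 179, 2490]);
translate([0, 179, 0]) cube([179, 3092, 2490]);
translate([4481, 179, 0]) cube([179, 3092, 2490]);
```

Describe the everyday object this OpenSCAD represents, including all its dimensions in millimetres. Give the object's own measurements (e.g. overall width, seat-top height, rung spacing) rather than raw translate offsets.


A single room: four walls, each 2490 mm tall and 179 mm thick, enclosing an outside footprint 4660×3450 mm (x × y), no floor or roof. The front and back walls (−y and +y sides) run the full x-width; the side walls fit between their inner faces. A door opening 900 mm wide and 2058 mm tall is cut through the front wall from the floor up, its −x edge 2566 mm from the wall's −x end.


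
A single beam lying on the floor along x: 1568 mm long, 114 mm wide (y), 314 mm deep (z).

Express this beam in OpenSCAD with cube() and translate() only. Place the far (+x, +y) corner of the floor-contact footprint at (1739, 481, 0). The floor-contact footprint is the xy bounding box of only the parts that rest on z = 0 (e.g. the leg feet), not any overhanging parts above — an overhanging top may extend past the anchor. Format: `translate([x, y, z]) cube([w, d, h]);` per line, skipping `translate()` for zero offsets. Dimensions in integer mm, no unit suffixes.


translate([171, 367, 0]) cube([1568, 114, 314]);


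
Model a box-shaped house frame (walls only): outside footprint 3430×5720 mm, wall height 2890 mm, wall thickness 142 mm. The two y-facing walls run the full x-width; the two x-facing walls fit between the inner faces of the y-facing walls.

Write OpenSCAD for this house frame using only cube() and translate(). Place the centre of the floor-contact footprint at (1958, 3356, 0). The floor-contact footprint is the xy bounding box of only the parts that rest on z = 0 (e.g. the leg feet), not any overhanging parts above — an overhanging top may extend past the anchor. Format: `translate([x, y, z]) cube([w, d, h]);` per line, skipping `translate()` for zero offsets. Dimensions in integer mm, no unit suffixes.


translate([243, 496, 0]) cube([3430, 142, 2890]);
translate([243, 6074, 0]) cube([3430, 142, 2890]);
translate([243, 638, 0]) cube([142, 5436, 2890]);
translate([3531, 638, 0]) cube([142, 5436, 2890]);


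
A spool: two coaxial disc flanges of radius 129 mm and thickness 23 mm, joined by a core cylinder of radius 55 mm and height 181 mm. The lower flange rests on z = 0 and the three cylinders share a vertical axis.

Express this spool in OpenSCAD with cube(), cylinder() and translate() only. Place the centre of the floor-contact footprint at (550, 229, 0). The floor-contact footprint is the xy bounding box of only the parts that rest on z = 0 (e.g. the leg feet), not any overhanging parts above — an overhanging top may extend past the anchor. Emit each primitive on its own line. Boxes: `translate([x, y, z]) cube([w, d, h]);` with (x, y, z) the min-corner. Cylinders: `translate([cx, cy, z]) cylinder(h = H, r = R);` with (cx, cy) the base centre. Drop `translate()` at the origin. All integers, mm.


translate([550, 229, 0]) cylinder(h = 23, r = 129);
translate([550, 229, 23]) cylinder(h = 181, r = 55);
translate([550, 229, 204]) cylinder(h = 23, r = 129);


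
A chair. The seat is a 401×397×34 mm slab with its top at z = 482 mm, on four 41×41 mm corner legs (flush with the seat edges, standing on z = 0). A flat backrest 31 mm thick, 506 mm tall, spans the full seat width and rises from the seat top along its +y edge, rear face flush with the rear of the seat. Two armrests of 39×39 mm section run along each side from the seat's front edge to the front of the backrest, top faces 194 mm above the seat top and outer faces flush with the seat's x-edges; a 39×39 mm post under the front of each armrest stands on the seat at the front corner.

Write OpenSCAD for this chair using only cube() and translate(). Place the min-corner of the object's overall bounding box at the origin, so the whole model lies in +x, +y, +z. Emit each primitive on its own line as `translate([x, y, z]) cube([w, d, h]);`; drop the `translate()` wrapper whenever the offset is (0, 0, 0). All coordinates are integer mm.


translate([0, 0, 448]) cube([401, 397, 34]);
cube([41, 41, 448]);
translate([360, 0, 0]) cube([41, 41, 448]);
translate([0, 356, 0]) cube([41, 41, 448]);
translate([360, 356, 0]) cube([41, 41, 448]);
translate([0, 366, 482]) cube([401, 31, 506]);
translate([0, 0, 637]) cube([39, 366, 39]);
translate([362, 0, 637]) cube([39, 366, 39]);
translate([0, 0, 482]) cube([39, 39, 155]);
translate([362, 0, 482]) cube([39, 39, 155]);


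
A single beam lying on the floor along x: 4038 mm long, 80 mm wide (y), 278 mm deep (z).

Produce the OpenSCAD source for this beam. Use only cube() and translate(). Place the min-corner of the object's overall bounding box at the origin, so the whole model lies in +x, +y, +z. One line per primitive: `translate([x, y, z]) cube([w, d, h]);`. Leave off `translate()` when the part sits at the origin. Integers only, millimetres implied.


cube([4038, 80, 278]);


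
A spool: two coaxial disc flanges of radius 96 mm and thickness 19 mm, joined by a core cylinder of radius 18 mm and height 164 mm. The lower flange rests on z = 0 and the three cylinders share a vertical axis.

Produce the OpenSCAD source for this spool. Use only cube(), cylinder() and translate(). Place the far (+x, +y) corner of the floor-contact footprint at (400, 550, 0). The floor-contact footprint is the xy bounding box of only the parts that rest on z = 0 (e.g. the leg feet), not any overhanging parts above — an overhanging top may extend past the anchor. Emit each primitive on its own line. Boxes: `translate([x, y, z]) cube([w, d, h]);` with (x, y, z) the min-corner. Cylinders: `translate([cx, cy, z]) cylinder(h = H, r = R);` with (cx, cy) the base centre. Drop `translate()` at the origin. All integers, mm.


translate([304, 454, 0]) cylinder(h = 19, r = 96);
translate([304, 454, 19]) cylinder(h = 164, r = 18);
translate([304, 454, 183]) cylinder(h = 19, r = 96);


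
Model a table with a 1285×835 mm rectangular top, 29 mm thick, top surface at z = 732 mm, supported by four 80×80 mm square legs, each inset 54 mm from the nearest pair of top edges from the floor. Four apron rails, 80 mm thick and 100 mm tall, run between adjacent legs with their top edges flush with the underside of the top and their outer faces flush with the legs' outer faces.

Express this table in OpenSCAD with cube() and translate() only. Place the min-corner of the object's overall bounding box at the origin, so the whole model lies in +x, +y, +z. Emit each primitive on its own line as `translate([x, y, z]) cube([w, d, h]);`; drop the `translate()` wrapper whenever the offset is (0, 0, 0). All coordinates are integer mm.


// leg_h = 732 - 29 = 703
// apron z = 703 - 100 = 603
translate([0, 0, 703]) cube([1285, 835, 29]);
translate([54, 54, 0]) cube([80, 80, 703]);
translate([1151, 54, 0]) cube([80, 80, 703]);
translate([54, 701, 0]) cube([80, 80, 703]);
translate([1151, 701, 0]) cube([80, 80, 703]);
translate([134, 54, 603]) cube([1017, 80, 100]);
translate([134, 701, 603]) cube([1017, 80, 100]);
translate([54, 134, 603]) cube([80, 567, 100]);
translate([1151, 134, 603]) cube([80, 567, 100]);


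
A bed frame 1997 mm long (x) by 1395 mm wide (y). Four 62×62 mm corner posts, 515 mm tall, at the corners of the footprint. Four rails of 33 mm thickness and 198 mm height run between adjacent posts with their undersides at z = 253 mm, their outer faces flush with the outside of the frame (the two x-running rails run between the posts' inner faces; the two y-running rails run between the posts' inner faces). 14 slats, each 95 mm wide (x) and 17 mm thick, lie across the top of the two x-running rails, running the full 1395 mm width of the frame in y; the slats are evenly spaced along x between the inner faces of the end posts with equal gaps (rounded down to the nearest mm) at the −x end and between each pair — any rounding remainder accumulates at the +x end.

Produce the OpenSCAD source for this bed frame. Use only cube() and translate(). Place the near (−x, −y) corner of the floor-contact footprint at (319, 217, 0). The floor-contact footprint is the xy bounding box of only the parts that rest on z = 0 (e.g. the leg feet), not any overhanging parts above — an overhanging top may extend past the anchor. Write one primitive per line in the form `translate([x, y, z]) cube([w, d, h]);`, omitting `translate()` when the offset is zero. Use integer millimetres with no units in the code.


translate([319, 217, 0]) cube([62, 62, 515]);
translate([319, 1550, 0]) cube([62, 62, 515]);
translate([2254, 217, 0]) cube([62, 62, 515]);
translate([2254, 1550, 0]) cube([62, 62, 515]);
translate([381, 217, 253]) cube([1873, 33, 198]);
translate([381, 1579, 253]) cube([1873, 33, 198]);
translate([319, 279, 253]) cube([33, 1271, 198]);
translate([2283, 279, 253]) cube([33, 1271, 198]);
translate([417, 217, 451]) cube([95, 1395, 17]);
translate([548, 217, 451]) cube([95, 1395, 17]);
translate([679, 217, 451]) cube([95, 1395, 17]);
translate([810, 217, 451]) cube([95, 1395, 17]);
translate([941, 217, 451]) cube([95, 1395, 17]);
translate([1072, 217, 451]) cube([95, 1395, 17]);
translate([1203, 217, 451]) cube([95, 1395, 17]);
translate([1334, 217, 451]) cube([95, 1395, 17]);
translate([1465, 217, 451]) cube([95, 1395, 17]);
translate([1596, 217, 451]) cube([95, 1395, 17]);
translate([1727, 217, 451]) cube([95, 1395, 17]);
translate([1858, 217, 451]) cube([95, 1395, 17]);
translate([1989, 217, 451]) cube([95, 1395, 17]);
translate([2120, 217, 451]) cube([95, 1395, 17]);


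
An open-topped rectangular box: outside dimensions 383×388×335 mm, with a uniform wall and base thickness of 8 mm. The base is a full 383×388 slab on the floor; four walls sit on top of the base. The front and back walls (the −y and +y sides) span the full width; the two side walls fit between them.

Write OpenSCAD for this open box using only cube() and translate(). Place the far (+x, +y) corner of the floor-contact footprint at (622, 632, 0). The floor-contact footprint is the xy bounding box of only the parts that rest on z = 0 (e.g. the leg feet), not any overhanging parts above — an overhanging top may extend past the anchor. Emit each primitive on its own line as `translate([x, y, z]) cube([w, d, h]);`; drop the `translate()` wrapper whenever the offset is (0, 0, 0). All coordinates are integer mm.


translate([239, 244, 0]) cube([383, 388, 8]);
translate([239, 244, 8]) cube([383, 8, 327]);
translate([239, 624, 8]) cube([383, 8, 327]);
translate([239, 252, 8]) cube([8, 372, 327]);
translate([614, 252, 8]) cube([8, 372, 327]);
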